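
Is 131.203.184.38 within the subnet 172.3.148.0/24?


Subnet network: 172.3.148.0
Test IP AND mask: 131.203.184.0
No, 131.203.184.38 is not in 172.3.148.0/24


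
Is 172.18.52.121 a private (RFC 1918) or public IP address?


RFC 1918 private ranges:
  10.0.0.0/8 (10.0.0.0 - 10.255.255.255)
  172.16.0.0/12 (172.16.0.0 - 172.31.255.255)
  192.168.0.0/16 (192.168.0.0 - 192.168.255.255)
Private (in 172.16.0.0/12)


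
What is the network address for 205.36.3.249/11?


IP:   11001101.00100100.00000011.11111001
Mask: 11111111.11100000.00000000.00000000
AND operation:
Net:  11001101.00100000.00000000.00000000
Network: 205.32.0.0/11


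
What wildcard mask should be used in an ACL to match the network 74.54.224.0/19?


Subnet mask: 255.255.224.0
Wildcard = 255.255.255.255 - subnet mask
255 - 255 = 0
255 - 255 = 0
255 - 224 = 31
255 - 0 = 255
Wildcard: 0.0.31.255


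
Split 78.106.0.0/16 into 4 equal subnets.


New prefix = 16 + 2 = 18
Each subnet has 16384 addresses
  78.106.0.0/18
  78.106.64.0/18
  78.106.128.0/18
  78.106.192.0/18
Subnets: 78.106.0.0/18, 78.106.64.0/18, 78.106.128.0/18, 78.106.192.0/18


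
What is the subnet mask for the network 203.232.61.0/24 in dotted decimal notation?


/24 means 24 network bits, 8 host bits
Binary: 11111111111111111111111100000000
Mask: 255.255.255.0


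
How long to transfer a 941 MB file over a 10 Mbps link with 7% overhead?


Effective throughput = 10 * (1 - 7/100) = 9.3 Mbps
File size in Mb = 941 * 8 = 7528 Mb
Time = 7528 / 9.3
Time = 809.4624 seconds


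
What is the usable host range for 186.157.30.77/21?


Network: 186.157.24.0
Broadcast: 186.157.31.255
First usable = network + 1
Last usable = broadcast - 1
Range: 186.157.24.1 to 186.157.31.254


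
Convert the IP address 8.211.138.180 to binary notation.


8 = 00001000
211 = 11010011
138 = 10001010
180 = 10110100
Binary: 00001000.11010011.10001010.10110100


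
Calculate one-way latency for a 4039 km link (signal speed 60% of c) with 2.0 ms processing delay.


Speed = 0.6 * 3e5 km/s = 180000 km/s
Propagation delay = 4039 / 180000 = 0.0224 s = 22.4389 ms
Processing delay = 2.0 ms
Total one-way latency = 24.4389 ms


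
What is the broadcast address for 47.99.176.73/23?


Network: 47.99.176.0/23
Host bits = 9
Set all host bits to 1:
Broadcast: 47.99.177.255


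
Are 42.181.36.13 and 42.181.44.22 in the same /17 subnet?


Mask: 255.255.128.0
42.181.36.13 AND mask = 42.181.0.0
42.181.44.22 AND mask = 42.181.0.0
Yes, same subnet (42.181.0.0)


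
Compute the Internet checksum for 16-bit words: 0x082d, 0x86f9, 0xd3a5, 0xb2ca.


Sum all words (with carry folding):
+ 0x082d = 0x082d
+ 0x86f9 = 0x8f26
+ 0xd3a5 = 0x62cc
+ 0xb2ca = 0x1597
One's complement: ~0x1597
Checksum = 0xea68


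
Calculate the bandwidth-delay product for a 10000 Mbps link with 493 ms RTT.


BDP = bandwidth * RTT
= 10000 Mbps * 493 ms
= 10000 * 1e6 * 493 / 1000 bits
= 4930000000 bits
= 616250000 bytes
= 601806.6406 KB
BDP = 4930000000 bits (616250000 bytes)


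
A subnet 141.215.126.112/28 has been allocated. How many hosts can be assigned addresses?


Host bits = 32 - 28 = 4
Total addresses = 2^4 = 16
Usable = total - 2 (network and broadcast)
Usable hosts: 14


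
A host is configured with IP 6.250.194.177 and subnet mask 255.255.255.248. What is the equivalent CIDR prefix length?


Binary: 11111111.11111111.11111111.11111000
Count leading 1s
Prefix: /29


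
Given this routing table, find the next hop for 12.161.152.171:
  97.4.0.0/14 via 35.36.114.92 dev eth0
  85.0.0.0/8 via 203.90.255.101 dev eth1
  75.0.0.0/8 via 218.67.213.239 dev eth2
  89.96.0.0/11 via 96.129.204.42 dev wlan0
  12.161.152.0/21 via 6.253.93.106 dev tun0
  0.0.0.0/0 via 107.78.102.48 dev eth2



Longest prefix match for 12.161.152.171:
  /14 97.4.0.0: no
  /8 85.0.0.0: no
  /8 75.0.0.0: no
  /11 89.96.0.0: no
  /21 12.161.152.0: MATCH
  /0 0.0.0.0: MATCH
Selected: next-hop 6.253.93.106 via tun0 (matched /21)


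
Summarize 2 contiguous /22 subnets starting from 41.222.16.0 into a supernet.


Original prefix: /22
Number of subnets: 2 = 2^1
New prefix = 22 - 1 = 21
Supernet: 41.222.16.0/21


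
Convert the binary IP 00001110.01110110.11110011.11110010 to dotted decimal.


00001110 = 14
01110110 = 118
11110011 = 243
11110010 = 242
IP: 14.118.243.242


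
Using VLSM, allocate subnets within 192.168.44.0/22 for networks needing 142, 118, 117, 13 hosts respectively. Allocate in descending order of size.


142 hosts -> /24 (254 usable): 192.168.44.0/24
118 hosts -> /25 (126 usable): 192.168.45.0/25
117 hosts -> /25 (126 usable): 192.168.45.128/25
13 hosts -> /28 (14 usable): 192.168.46.0/28
Allocation: 192.168.44.0/24 (142 hosts, 254 usable); 192.168.45.0/25 (118 hosts, 126 usable); 192.168.45.128/25 (117 hosts, 126 usable); 192.168.46.0/28 (13 hosts, 14 usable)


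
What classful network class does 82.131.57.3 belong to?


First octet: 82
Binary: 01010010
0xxxxxxx -> Class A (1-126)
Class A, default mask 255.0.0.0 (/8)


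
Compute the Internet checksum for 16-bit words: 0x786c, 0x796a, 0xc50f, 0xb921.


Sum all words (with carry folding):
+ 0x786c = 0x786c
+ 0x796a = 0xf1d6
+ 0xc50f = 0xb6e6
+ 0xb921 = 0x7008
One's complement: ~0x7008
Checksum = 0x8ff7


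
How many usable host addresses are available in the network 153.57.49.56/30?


Host bits = 32 - 30 = 2
Total addresses = 2^2 = 4
Usable = total - 2 (network and broadcast)
Usable hosts: 2


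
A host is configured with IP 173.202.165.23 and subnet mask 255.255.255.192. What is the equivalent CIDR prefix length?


Binary: 11111111.11111111.11111111.11000000
Count leading 1s
Prefix: /26


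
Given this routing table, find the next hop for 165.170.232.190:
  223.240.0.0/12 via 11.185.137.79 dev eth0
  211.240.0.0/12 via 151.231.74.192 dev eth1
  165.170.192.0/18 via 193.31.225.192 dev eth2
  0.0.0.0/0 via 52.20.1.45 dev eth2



Longest prefix match for 165.170.232.190:
  /12 223.240.0.0: no
  /12 211.240.0.0: no
  /18 165.170.192.0: MATCH
  /0 0.0.0.0: MATCH
Selected: next-hop 193.31.225.192 via eth2 (matched /18)


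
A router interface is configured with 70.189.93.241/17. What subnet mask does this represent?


/17 means 17 network bits, 15 host bits
Binary: 11111111111111111000000000000000
Mask: 255.255.128.0


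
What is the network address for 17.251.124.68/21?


IP:   00010001.11111011.01111100.01000100
Mask: 11111111.11111111.11111000.00000000
AND operation:
Net:  00010001.11111011.01111000.00000000
Network: 17.251.120.0/21


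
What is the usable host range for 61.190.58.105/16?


Network: 61.190.0.0
Broadcast: 61.190.255.255
First usable = network + 1
Last usable = broadcast - 1
Range: 61.190.0.1 to 61.190.255.254


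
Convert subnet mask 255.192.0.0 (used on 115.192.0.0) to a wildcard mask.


Subnet mask: 255.192.0.0
Wildcard = 255.255.255.255 - subnet mask
255 - 255 = 0
255 - 192 = 63
255 - 0 = 255
255 - 0 = 255
Wildcard: 0.63.255.255


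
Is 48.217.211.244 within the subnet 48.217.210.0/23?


Subnet network: 48.217.210.0
Test IP AND mask: 48.217.210.0
Yes, 48.217.211.244 is in 48.217.210.0/23


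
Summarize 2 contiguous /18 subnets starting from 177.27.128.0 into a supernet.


Original prefix: /18
Number of subnets: 2 = 2^1
New prefix = 18 - 1 = 17
Supernet: 177.27.128.0/17


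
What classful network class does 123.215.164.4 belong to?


First octet: 123
Binary: 01111011
0xxxxxxx -> Class A (1-126)
Class A, default mask 255.0.0.0 (/8)


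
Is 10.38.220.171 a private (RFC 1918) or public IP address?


RFC 1918 private ranges:
  10.0.0.0/8 (10.0.0.0 - 10.255.255.255)
  172.16.0.0/12 (172.16.0.0 - 172.31.255.255)
  192.168.0.0/16 (192.168.0.0 - 192.168.255.255)
Private (in 10.0.0.0/8)


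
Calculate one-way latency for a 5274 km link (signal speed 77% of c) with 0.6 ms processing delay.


Speed = 0.77 * 3e5 km/s = 231000 km/s
Propagation delay = 5274 / 231000 = 0.0228 s = 22.8312 ms
Processing delay = 0.6 ms
Total one-way latency = 23.4312 ms


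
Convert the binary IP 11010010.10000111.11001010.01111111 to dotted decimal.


11010010 = 210
10000111 = 135
11001010 = 202
01111111 = 127
IP: 210.135.202.127


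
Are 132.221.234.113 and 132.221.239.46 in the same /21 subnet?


Mask: 255.255.248.0
132.221.234.113 AND mask = 132.221.232.0
132.221.239.46 AND mask = 132.221.232.0
Yes, same subnet (132.221.232.0)


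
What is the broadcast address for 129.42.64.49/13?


Network: 129.40.0.0/13
Host bits = 19
Set all host bits to 1:
Broadcast: 129.47.255.255


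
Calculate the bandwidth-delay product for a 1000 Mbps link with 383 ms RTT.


BDP = bandwidth * RTT
= 1000 Mbps * 383 ms
= 1000 * 1e6 * 383 / 1000 bits
= 383000000 bits
= 47875000 bytes
= 46752.9297 KB
BDP = 383000000 bits (47875000 bytes)


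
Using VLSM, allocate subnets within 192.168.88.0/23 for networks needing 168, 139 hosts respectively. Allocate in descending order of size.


168 hosts -> /24 (254 usable): 192.168.88.0/24
139 hosts -> /24 (254 usable): 192.168.89.0/24
Allocation: 192.168.88.0/24 (168 hosts, 254 usable); 192.168.89.0/24 (139 hosts, 254 usable)


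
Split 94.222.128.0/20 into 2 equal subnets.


New prefix = 20 + 1 = 21
Each subnet has 2048 addresses
  94.222.128.0/21
  94.222.136.0/21
Subnets: 94.222.128.0/21, 94.222.136.0/21


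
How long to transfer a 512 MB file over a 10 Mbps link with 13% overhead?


Effective throughput = 10 * (1 - 13/100) = 8.7 Mbps
File size in Mb = 512 * 8 = 4096 Mb
Time = 4096 / 8.7
Time = 470.8046 seconds


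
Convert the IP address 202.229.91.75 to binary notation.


202 = 11001010
229 = 11100101
91 = 01011011
75 = 01001011
Binary: 11001010.11100101.01011011.01001011


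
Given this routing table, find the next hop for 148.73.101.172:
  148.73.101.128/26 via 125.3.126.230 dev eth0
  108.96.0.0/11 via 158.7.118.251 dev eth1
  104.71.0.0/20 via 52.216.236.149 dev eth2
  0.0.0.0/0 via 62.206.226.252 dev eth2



Longest prefix match for 148.73.101.172:
  /26 148.73.101.128: MATCH
  /11 108.96.0.0: no
  /20 104.71.0.0: no
  /0 0.0.0.0: MATCH
Selected: next-hop 125.3.126.230 via eth0 (matched /26)


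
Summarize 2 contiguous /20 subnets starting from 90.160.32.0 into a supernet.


Original prefix: /20
Number of subnets: 2 = 2^1
New prefix = 20 - 1 = 19
Supernet: 90.160.32.0/19


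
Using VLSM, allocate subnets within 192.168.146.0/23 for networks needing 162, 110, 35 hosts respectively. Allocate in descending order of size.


162 hosts -> /24 (254 usable): 192.168.146.0/24
110 hosts -> /25 (126 usable): 192.168.147.0/25
35 hosts -> /26 (62 usable): 192.168.147.128/26
Allocation: 192.168.146.0/24 (162 hosts, 254 usable); 192.168.147.0/25 (110 hosts, 126 usable); 192.168.147.128/26 (35 hosts, 62 usable)


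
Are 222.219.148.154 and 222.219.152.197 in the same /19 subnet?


Mask: 255.255.224.0
222.219.148.154 AND mask = 222.219.128.0
222.219.152.197 AND mask = 222.219.128.0
Yes, same subnet (222.219.128.0)


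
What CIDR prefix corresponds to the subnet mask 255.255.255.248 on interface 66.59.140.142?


Binary: 11111111.11111111.11111111.11111000
Count leading 1s
Prefix: /29


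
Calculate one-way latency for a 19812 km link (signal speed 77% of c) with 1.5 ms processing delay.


Speed = 0.77 * 3e5 km/s = 231000 km/s
Propagation delay = 19812 / 231000 = 0.0858 s = 85.7662 ms
Processing delay = 1.5 ms
Total one-way latency = 87.2662 ms


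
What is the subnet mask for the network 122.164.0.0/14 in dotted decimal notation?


/14 means 14 network bits, 18 host bits
Binary: 11111111111111000000000000000000
Mask: 255.252.0.0


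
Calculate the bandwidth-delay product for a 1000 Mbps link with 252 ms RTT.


BDP = bandwidth * RTT
= 1000 Mbps * 252 ms
= 1000 * 1e6 * 252 / 1000 bits
= 252000000 bits
= 31500000 bytes
= 30761.7188 KB
BDP = 252000000 bits (31500000 bytes)


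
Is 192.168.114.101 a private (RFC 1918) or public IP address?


RFC 1918 private ranges:
  10.0.0.0/8 (10.0.0.0 - 10.255.255.255)
  172.16.0.0/12 (172.16.0.0 - 172.31.255.255)
  192.168.0.0/16 (192.168.0.0 - 192.168.255.255)
Private (in 192.168.0.0/16)


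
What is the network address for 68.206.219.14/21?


IP:   01000100.11001110.11011011.00001110
Mask: 11111111.11111111.11111000.00000000
AND operation:
Net:  01000100.11001110.11011000.00000000
Network: 68.206.216.0/21


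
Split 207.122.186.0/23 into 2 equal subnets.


New prefix = 23 + 1 = 24
Each subnet has 256 addresses
  207.122.186.0/24
  207.122.187.0/24
Subnets: 207.122.186.0/24, 207.122.187.0/24


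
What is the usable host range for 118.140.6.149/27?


Network: 118.140.6.128
Broadcast: 118.140.6.159
First usable = network + 1
Last usable = broadcast - 1
Range: 118.140.6.129 to 118.140.6.158


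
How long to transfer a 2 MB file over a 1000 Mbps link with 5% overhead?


Effective throughput = 1000 * (1 - 5/100) = 950 Mbps
File size in Mb = 2 * 8 = 16 Mb
Time = 16 / 950
Time = 0.0168 seconds


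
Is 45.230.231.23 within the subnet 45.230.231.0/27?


Subnet network: 45.230.231.0
Test IP AND mask: 45.230.231.0
Yes, 45.230.231.23 is in 45.230.231.0/27


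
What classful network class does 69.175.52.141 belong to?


First octet: 69
Binary: 01000101
0xxxxxxx -> Class A (1-126)
Class A, default mask 255.0.0.0 (/8)


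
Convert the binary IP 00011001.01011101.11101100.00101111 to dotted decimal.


00011001 = 25
01011101 = 93
11101100 = 236
00101111 = 47
IP: 25.93.236.47


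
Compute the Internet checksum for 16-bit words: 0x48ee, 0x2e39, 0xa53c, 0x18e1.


Sum all words (with carry folding):
+ 0x48ee = 0x48ee
+ 0x2e39 = 0x7727
+ 0xa53c = 0x1c64
+ 0x18e1 = 0x3545
One's complement: ~0x3545
Checksum = 0xcaba


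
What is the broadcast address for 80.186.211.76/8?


Network: 80.0.0.0/8
Host bits = 24
Set all host bits to 1:
Broadcast: 80.255.255.255


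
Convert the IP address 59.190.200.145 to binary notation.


59 = 00111011
190 = 10111110
200 = 11001000
145 = 10010001
Binary: 00111011.10111110.11001000.10010001


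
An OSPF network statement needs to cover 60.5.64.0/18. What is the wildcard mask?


Subnet mask: 255.255.192.0
Wildcard = 255.255.255.255 - subnet mask
255 - 255 = 0
255 - 255 = 0
255 - 192 = 63
255 - 0 = 255
Wildcard: 0.0.63.255


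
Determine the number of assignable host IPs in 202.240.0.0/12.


Host bits = 32 - 12 = 20
Total addresses = 2^20 = 1048576
Usable = total - 2 (network and broadcast)
Usable hosts: 1048574


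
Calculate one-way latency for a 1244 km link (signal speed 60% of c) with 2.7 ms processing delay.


Speed = 0.6 * 3e5 km/s = 180000 km/s
Propagation delay = 1244 / 180000 = 0.0069 s = 6.9111 ms
Processing delay = 2.7 ms
Total one-way latency = 9.6111 ms


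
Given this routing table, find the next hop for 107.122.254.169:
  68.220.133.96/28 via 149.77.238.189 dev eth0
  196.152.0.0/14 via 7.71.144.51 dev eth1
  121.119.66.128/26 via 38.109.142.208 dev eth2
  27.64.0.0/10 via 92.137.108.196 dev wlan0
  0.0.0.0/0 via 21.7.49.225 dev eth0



Longest prefix match for 107.122.254.169:
  /28 68.220.133.96: no
  /14 196.152.0.0: no
  /26 121.119.66.128: no
  /10 27.64.0.0: no
  /0 0.0.0.0: MATCH
Selected: next-hop 21.7.49.225 via eth0 (matched /0)


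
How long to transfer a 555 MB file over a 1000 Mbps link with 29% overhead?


Effective throughput = 1000 * (1 - 29/100) = 710 Mbps
File size in Mb = 555 * 8 = 4440 Mb
Time = 4440 / 710
Time = 6.2535 seconds


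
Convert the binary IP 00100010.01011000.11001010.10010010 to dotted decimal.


00100010 = 34
01011000 = 88
11001010 = 202
10010010 = 146
IP: 34.88.202.146


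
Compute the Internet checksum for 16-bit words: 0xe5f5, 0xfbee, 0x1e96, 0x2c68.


Sum all words (with carry folding):
+ 0xe5f5 = 0xe5f5
+ 0xfbee = 0xe1e4
+ 0x1e96 = 0x007b
+ 0x2c68 = 0x2ce3
One's complement: ~0x2ce3
Checksum = 0xd31c


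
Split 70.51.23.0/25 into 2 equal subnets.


New prefix = 25 + 1 = 26
Each subnet has 64 addresses
  70.51.23.0/26
  70.51.23.64/26
Subnets: 70.51.23.0/26, 70.51.23.64/26


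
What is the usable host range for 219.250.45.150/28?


Network: 219.250.45.144
Broadcast: 219.250.45.159
First usable = network + 1
Last usable = broadcast - 1
Range: 219.250.45.145 to 219.250.45.158


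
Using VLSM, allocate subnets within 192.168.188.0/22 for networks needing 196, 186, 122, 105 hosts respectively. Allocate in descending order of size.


196 hosts -> /24 (254 usable): 192.168.188.0/24
186 hosts -> /24 (254 usable): 192.168.189.0/24
122 hosts -> /25 (126 usable): 192.168.190.0/25
105 hosts -> /25 (126 usable): 192.168.190.128/25
Allocation: 192.168.188.0/24 (196 hosts, 254 usable); 192.168.189.0/24 (186 hosts, 254 usable); 192.168.190.0/25 (122 hosts, 126 usable); 192.168.190.128/25 (105 hosts, 126 usable)


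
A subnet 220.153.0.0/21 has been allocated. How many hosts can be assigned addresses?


Host bits = 32 - 21 = 11
Total addresses = 2^11 = 2048
Usable = total - 2 (network and broadcast)
Usable hosts: 2046


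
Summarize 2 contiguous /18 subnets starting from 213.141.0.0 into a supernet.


Original prefix: /18
Number of subnets: 2 = 2^1
New prefix = 18 - 1 = 17
Supernet: 213.141.0.0/17


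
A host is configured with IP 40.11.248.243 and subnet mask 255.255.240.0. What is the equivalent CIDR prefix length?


Binary: 11111111.11111111.11110000.00000000
Count leading 1s
Prefix: /20


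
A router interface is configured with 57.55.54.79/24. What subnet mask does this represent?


/24 means 24 network bits, 8 host bits
Binary: 11111111111111111111111100000000
Mask: 255.255.255.0


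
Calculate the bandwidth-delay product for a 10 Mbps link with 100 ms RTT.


BDP = bandwidth * RTT
= 10 Mbps * 100 ms
= 10 * 1e6 * 100 / 1000 bits
= 1000000 bits
= 125000 bytes
= 122.0703 KB
BDP = 1000000 bits (125000 bytes)


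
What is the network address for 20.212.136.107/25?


IP:   00010100.11010100.10001000.01101011
Mask: 11111111.11111111.11111111.10000000
AND operation:
Net:  00010100.11010100.10001000.00000000
Network: 20.212.136.0/25


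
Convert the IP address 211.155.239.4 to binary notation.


211 = 11010011
155 = 10011011
239 = 11101111
4 = 00000100
Binary: 11010011.10011011.11101111.00000100


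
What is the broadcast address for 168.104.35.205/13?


Network: 168.104.0.0/13
Host bits = 19
Set all host bits to 1:
Broadcast: 168.111.255.255


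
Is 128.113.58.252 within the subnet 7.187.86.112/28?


Subnet network: 7.187.86.112
Test IP AND mask: 128.113.58.240
No, 128.113.58.252 is not in 7.187.86.112/28


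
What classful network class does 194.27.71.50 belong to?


First octet: 194
Binary: 11000010
110xxxxx -> Class C (192-223)
Class C, default mask 255.255.255.0 (/24)


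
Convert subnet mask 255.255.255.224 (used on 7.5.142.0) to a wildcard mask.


Subnet mask: 255.255.255.224
Wildcard = 255.255.255.255 - subnet mask
255 - 255 = 0
255 - 255 = 0
255 - 255 = 0
255 - 224 = 31
Wildcard: 0.0.0.31


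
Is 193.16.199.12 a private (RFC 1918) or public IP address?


RFC 1918 private ranges:
  10.0.0.0/8 (10.0.0.0 - 10.255.255.255)
  172.16.0.0/12 (172.16.0.0 - 172.31.255.255)
  192.168.0.0/16 (192.168.0.0 - 192.168.255.255)
Public (not in any RFC 1918 range)


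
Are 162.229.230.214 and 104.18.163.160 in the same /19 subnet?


Mask: 255.255.224.0
162.229.230.214 AND mask = 162.229.224.0
104.18.163.160 AND mask = 104.18.160.0
No, different subnets (162.229.224.0 vs 104.18.160.0)


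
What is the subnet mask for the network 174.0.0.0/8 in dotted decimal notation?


/8 means 8 network bits, 24 host bits
Binary: 11111111000000000000000000000000
Mask: 255.0.0.0


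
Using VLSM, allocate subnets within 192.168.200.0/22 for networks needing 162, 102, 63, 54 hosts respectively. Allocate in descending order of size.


162 hosts -> /24 (254 usable): 192.168.200.0/24
102 hosts -> /25 (126 usable): 192.168.201.0/25
63 hosts -> /25 (126 usable): 192.168.201.128/25
54 hosts -> /26 (62 usable): 192.168.202.0/26
Allocation: 192.168.200.0/24 (162 hosts, 254 usable); 192.168.201.0/25 (102 hosts, 126 usable); 192.168.201.128/25 (63 hosts, 126 usable); 192.168.202.0/26 (54 hosts, 62 usable)


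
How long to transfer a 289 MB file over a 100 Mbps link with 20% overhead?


Effective throughput = 100 * (1 - 20/100) = 80 Mbps
File size in Mb = 289 * 8 = 2312 Mb
Time = 2312 / 80
Time = 28.9 seconds


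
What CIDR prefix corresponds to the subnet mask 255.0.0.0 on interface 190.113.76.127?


Binary: 11111111.00000000.00000000.00000000
Count leading 1s
Prefix: /8


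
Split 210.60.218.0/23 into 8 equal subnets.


New prefix = 23 + 3 = 26
Each subnet has 64 addresses
  210.60.218.0/26
  210.60.218.64/26
  210.60.218.128/26
  210.60.218.192/26
  210.60.219.0/26
  210.60.219.64/26
  210.60.219.128/26
  210.60.219.192/26
Subnets: 210.60.218.0/26, 210.60.218.64/26, 210.60.218.128/26, 210.60.218.192/26, 210.60.219.0/26, 210.60.219.64/26, 210.60.219.128/26, 210.60.219.192/26


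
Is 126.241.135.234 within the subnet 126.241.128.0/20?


Subnet network: 126.241.128.0
Test IP AND mask: 126.241.128.0
Yes, 126.241.135.234 is in 126.241.128.0/20


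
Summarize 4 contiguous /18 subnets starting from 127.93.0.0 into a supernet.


Original prefix: /18
Number of subnets: 4 = 2^2
New prefix = 18 - 2 = 16
Supernet: 127.93.0.0/16


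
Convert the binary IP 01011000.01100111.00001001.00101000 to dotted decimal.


01011000 = 88
01100111 = 103
00001001 = 9
00101000 = 40
IP: 88.103.9.40


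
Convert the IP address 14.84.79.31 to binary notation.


14 = 00001110
84 = 01010100
79 = 01001111
31 = 00011111
Binary: 00001110.01010100.01001111.00011111


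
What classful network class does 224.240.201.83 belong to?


First octet: 224
Binary: 11100000
1110xxxx -> Class D (224-239)
Class D (multicast), default mask N/A


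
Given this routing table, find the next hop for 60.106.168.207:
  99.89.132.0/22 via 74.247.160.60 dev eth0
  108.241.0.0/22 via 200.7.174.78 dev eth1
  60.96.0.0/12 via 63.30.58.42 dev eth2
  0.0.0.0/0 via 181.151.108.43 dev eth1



Longest prefix match for 60.106.168.207:
  /22 99.89.132.0: no
  /22 108.241.0.0: no
  /12 60.96.0.0: MATCH
  /0 0.0.0.0: MATCH
Selected: next-hop 63.30.58.42 via eth2 (matched /12)


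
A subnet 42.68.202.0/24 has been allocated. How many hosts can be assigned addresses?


Host bits = 32 - 24 = 8
Total addresses = 2^8 = 256
Usable = total - 2 (network and broadcast)
Usable hosts: 254


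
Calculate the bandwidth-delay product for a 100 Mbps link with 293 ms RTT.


BDP = bandwidth * RTT
= 100 Mbps * 293 ms
= 100 * 1e6 * 293 / 1000 bits
= 29300000 bits
= 3662500 bytes
= 3576.6602 KB
BDP = 29300000 bits (3662500 bytes)


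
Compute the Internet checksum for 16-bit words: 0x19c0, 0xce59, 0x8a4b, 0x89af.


Sum all words (with carry folding):
+ 0x19c0 = 0x19c0
+ 0xce59 = 0xe819
+ 0x8a4b = 0x7265
+ 0x89af = 0xfc14
One's complement: ~0xfc14
Checksum = 0x03eb


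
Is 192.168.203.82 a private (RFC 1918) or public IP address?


RFC 1918 private ranges:
  10.0.0.0/8 (10.0.0.0 - 10.255.255.255)
  172.16.0.0/12 (172.16.0.0 - 172.31.255.255)
  192.168.0.0/16 (192.168.0.0 - 192.168.255.255)
Private (in 192.168.0.0/16)


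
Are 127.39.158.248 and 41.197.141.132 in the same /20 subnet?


Mask: 255.255.240.0
127.39.158.248 AND mask = 127.39.144.0
41.197.141.132 AND mask = 41.197.128.0
No, different subnets (127.39.144.0 vs 41.197.128.0)


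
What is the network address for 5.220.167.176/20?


IP:   00000101.11011100.10100111.10110000
Mask: 11111111.11111111.11110000.00000000
AND operation:
Net:  00000101.11011100.10100000.00000000
Network: 5.220.160.0/20


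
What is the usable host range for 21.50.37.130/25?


Network: 21.50.37.128
Broadcast: 21.50.37.255
First usable = network + 1
Last usable = broadcast - 1
Range: 21.50.37.129 to 21.50.37.254


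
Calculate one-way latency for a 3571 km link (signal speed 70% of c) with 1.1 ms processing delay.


Speed = 0.7 * 3e5 km/s = 210000 km/s
Propagation delay = 3571 / 210000 = 0.017 s = 17.0048 ms
Processing delay = 1.1 ms
Total one-way latency = 18.1048 ms


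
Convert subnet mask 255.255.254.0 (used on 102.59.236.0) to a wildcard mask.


Subnet mask: 255.255.254.0
Wildcard = 255.255.255.255 - subnet mask
255 - 255 = 0
255 - 255 = 0
255 - 254 = 1
255 - 0 = 255
Wildcard: 0.0.1.255


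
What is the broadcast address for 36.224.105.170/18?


Network: 36.224.64.0/18
Host bits = 14
Set all host bits to 1:
Broadcast: 36.224.127.255


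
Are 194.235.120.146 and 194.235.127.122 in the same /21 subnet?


Mask: 255.255.248.0
194.235.120.146 AND mask = 194.235.120.0
194.235.127.122 AND mask = 194.235.120.0
Yes, same subnet (194.235.120.0)


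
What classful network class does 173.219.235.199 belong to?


First octet: 173
Binary: 10101101
10xxxxxx -> Class B (128-191)
Class B, default mask 255.255.0.0 (/16)


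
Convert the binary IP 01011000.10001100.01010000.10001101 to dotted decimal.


01011000 = 88
10001100 = 140
01010000 = 80
10001101 = 141
IP: 88.140.80.141


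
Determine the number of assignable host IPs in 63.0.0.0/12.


Host bits = 32 - 12 = 20
Total addresses = 2^20 = 1048576
Usable = total - 2 (network and broadcast)
Usable hosts: 1048574


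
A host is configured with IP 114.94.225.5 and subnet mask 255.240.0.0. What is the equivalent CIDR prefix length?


Binary: 11111111.11110000.00000000.00000000
Count leading 1s
Prefix: /12


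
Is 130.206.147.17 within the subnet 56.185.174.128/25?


Subnet network: 56.185.174.128
Test IP AND mask: 130.206.147.0
No, 130.206.147.17 is not in 56.185.174.128/25


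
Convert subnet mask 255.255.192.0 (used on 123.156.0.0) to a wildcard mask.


Subnet mask: 255.255.192.0
Wildcard = 255.255.255.255 - subnet mask
255 - 255 = 0
255 - 255 = 0
255 - 192 = 63
255 - 0 = 255
Wildcard: 0.0.63.255


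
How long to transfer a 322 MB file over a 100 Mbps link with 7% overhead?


Effective throughput = 100 * (1 - 7/100) = 93 Mbps
File size in Mb = 322 * 8 = 2576 Mb
Time = 2576 / 93
Time = 27.6989 seconds


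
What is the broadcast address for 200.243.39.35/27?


Network: 200.243.39.32/27
Host bits = 5
Set all host bits to 1:
Broadcast: 200.243.39.63


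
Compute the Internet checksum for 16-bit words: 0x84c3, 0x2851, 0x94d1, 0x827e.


Sum all words (with carry folding):
+ 0x84c3 = 0x84c3
+ 0x2851 = 0xad14
+ 0x94d1 = 0x41e6
+ 0x827e = 0xc464
One's complement: ~0xc464
Checksum = 0x3b9b


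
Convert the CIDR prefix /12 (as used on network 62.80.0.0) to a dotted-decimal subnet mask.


/12 means 12 network bits, 20 host bits
Binary: 11111111111100000000000000000000
Mask: 255.240.0.0


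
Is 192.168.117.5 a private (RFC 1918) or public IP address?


RFC 1918 private ranges:
  10.0.0.0/8 (10.0.0.0 - 10.255.255.255)
  172.16.0.0/12 (172.16.0.0 - 172.31.255.255)
  192.168.0.0/16 (192.168.0.0 - 192.168.255.255)
Private (in 192.168.0.0/16)


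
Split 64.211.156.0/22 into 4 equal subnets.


New prefix = 22 + 2 = 24
Each subnet has 256 addresses
  64.211.156.0/24
  64.211.157.0/24
  64.211.158.0/24
  64.211.159.0/24
Subnets: 64.211.156.0/24, 64.211.157.0/24, 64.211.158.0/24, 64.211.159.0/24


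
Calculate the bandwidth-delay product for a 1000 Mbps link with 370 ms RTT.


BDP = bandwidth * RTT
= 1000 Mbps * 370 ms
= 1000 * 1e6 * 370 / 1000 bits
= 370000000 bits
= 46250000 bytes
= 45166.0156 KB
BDP = 370000000 bits (46250000 bytes)


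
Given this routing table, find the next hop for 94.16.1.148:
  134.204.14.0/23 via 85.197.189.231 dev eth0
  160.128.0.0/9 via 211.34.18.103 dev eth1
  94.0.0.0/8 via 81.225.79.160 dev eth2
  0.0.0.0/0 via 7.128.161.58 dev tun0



Longest prefix match for 94.16.1.148:
  /23 134.204.14.0: no
  /9 160.128.0.0: no
  /8 94.0.0.0: MATCH
  /0 0.0.0.0: MATCH
Selected: next-hop 81.225.79.160 via eth2 (matched /8)


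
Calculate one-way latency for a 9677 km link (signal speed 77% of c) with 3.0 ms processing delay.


Speed = 0.77 * 3e5 km/s = 231000 km/s
Propagation delay = 9677 / 231000 = 0.0419 s = 41.8918 ms
Processing delay = 3.0 ms
Total one-way latency = 44.8918 ms


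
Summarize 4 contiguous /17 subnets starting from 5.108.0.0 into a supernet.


Original prefix: /17
Number of subnets: 4 = 2^2
New prefix = 17 - 2 = 15
Supernet: 5.108.0.0/15


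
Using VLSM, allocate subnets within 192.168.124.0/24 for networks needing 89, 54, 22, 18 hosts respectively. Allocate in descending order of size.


89 hosts -> /25 (126 usable): 192.168.124.0/25
54 hosts -> /26 (62 usable): 192.168.124.128/26
22 hosts -> /27 (30 usable): 192.168.124.192/27
18 hosts -> /27 (30 usable): 192.168.124.224/27
Allocation: 192.168.124.0/25 (89 hosts, 126 usable); 192.168.124.128/26 (54 hosts, 62 usable); 192.168.124.192/27 (22 hosts, 30 usable); 192.168.124.224/27 (18 hosts, 30 usable)


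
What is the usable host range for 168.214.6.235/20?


Network: 168.214.0.0
Broadcast: 168.214.15.255
First usable = network + 1
Last usable = broadcast - 1
Range: 168.214.0.1 to 168.214.15.254


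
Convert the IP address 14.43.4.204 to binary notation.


14 = 00001110
43 = 00101011
4 = 00000100
204 = 11001100
Binary: 00001110.00101011.00000100.11001100


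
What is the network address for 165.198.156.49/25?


IP:   10100101.11000110.10011100.00110001
Mask: 11111111.11111111.11111111.10000000
AND operation:
Net:  10100101.11000110.10011100.00000000
Network: 165.198.156.0/25


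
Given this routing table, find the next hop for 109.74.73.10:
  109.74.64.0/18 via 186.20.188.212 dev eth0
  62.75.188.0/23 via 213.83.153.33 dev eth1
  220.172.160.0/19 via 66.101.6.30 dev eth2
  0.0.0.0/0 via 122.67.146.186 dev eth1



Longest prefix match for 109.74.73.10:
  /18 109.74.64.0: MATCH
  /23 62.75.188.0: no
  /19 220.172.160.0: no
  /0 0.0.0.0: MATCH
Selected: next-hop 186.20.188.212 via eth0 (matched /18)


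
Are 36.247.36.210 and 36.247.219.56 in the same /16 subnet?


Mask: 255.255.0.0
36.247.36.210 AND mask = 36.247.0.0
36.247.219.56 AND mask = 36.247.0.0
Yes, same subnet (36.247.0.0)


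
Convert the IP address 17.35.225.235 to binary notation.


17 = 00010001
35 = 00100011
225 = 11100001
235 = 11101011
Binary: 00010001.00100011.11100001.11101011


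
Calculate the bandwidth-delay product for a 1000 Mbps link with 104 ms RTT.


BDP = bandwidth * RTT
= 1000 Mbps * 104 ms
= 1000 * 1e6 * 104 / 1000 bits
= 104000000 bits
= 13000000 bytes
= 12695.3125 KB
BDP = 104000000 bits (13000000 bytes)


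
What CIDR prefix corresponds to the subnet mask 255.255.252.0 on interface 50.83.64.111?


Binary: 11111111.11111111.11111100.00000000
Count leading 1s
Prefix: /22


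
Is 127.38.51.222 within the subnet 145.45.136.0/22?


Subnet network: 145.45.136.0
Test IP AND mask: 127.38.48.0
No, 127.38.51.222 is not in 145.45.136.0/22


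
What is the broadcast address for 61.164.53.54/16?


Network: 61.164.0.0/16
Host bits = 16
Set all host bits to 1:
Broadcast: 61.164.255.255


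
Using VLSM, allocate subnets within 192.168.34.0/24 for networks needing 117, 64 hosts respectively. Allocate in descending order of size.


117 hosts -> /25 (126 usable): 192.168.34.0/25
64 hosts -> /25 (126 usable): 192.168.34.128/25
Allocation: 192.168.34.0/25 (117 hosts, 126 usable); 192.168.34.128/25 (64 hosts, 126 usable)


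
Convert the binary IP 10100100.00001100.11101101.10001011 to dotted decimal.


10100100 = 164
00001100 = 12
11101101 = 237
10001011 = 139
IP: 164.12.237.139


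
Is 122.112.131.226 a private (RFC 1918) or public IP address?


RFC 1918 private ranges:
  10.0.0.0/8 (10.0.0.0 - 10.255.255.255)
  172.16.0.0/12 (172.16.0.0 - 172.31.255.255)
  192.168.0.0/16 (192.168.0.0 - 192.168.255.255)
Public (not in any RFC 1918 range)


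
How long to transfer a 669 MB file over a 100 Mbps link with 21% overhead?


Effective throughput = 100 * (1 - 21/100) = 79 Mbps
File size in Mb = 669 * 8 = 5352 Mb
Time = 5352 / 79
Time = 67.7468 seconds


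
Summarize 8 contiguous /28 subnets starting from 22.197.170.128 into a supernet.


Original prefix: /28
Number of subnets: 8 = 2^3
New prefix = 28 - 3 = 25
Supernet: 22.197.170.128/25


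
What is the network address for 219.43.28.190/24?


IP:   11011011.00101011.00011100.10111110
Mask: 11111111.11111111.11111111.00000000
AND operation:
Net:  11011011.00101011.00011100.00000000
Network: 219.43.28.0/24


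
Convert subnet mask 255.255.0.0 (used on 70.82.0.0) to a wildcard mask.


Subnet mask: 255.255.0.0
Wildcard = 255.255.255.255 - subnet mask
255 - 255 = 0
255 - 255 = 0
255 - 0 = 255
255 - 0 = 255
Wildcard: 0.0.255.255


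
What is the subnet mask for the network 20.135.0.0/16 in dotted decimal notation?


/16 means 16 network bits, 16 host bits
Binary: 11111111111111110000000000000000
Mask: 255.255.0.0


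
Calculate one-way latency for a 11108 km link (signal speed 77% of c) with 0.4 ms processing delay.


Speed = 0.77 * 3e5 km/s = 231000 km/s
Propagation delay = 11108 / 231000 = 0.0481 s = 48.0866 ms
Processing delay = 0.4 ms
Total one-way latency = 48.4866 ms


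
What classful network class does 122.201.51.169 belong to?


First octet: 122
Binary: 01111010
0xxxxxxx -> Class A (1-126)
Class A, default mask 255.0.0.0 (/8)


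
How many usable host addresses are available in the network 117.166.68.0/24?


Host bits = 32 - 24 = 8
Total addresses = 2^8 = 256
Usable = total - 2 (network and broadcast)
Usable hosts: 254


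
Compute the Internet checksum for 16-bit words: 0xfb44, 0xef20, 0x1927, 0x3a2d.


Sum all words (with carry folding):
+ 0xfb44 = 0xfb44
+ 0xef20 = 0xea65
+ 0x1927 = 0x038d
+ 0x3a2d = 0x3dba
One's complement: ~0x3dba
Checksum = 0xc245


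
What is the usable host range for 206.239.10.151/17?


Network: 206.239.0.0
Broadcast: 206.239.127.255
First usable = network + 1
Last usable = broadcast - 1
Range: 206.239.0.1 to 206.239.127.254


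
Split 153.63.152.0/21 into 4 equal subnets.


New prefix = 21 + 2 = 23
Each subnet has 512 addresses
  153.63.152.0/23
  153.63.154.0/23
  153.63.156.0/23
  153.63.158.0/23
Subnets: 153.63.152.0/23, 153.63.154.0/23, 153.63.156.0/23, 153.63.158.0/23


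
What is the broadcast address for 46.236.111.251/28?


Network: 46.236.111.240/28
Host bits = 4
Set all host bits to 1:
Broadcast: 46.236.111.255


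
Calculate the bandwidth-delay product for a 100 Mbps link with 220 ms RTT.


BDP = bandwidth * RTT
= 100 Mbps * 220 ms
= 100 * 1e6 * 220 / 1000 bits
= 22000000 bits
= 2750000 bytes
= 2685.5469 KB
BDP = 22000000 bits (2750000 bytes)


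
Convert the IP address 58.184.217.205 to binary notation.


58 = 00111010
184 = 10111000
217 = 11011001
205 = 11001101
Binary: 00111010.10111000.11011001.11001101


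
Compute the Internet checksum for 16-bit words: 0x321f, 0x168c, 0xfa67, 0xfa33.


Sum all words (with carry folding):
+ 0x321f = 0x321f
+ 0x168c = 0x48ab
+ 0xfa67 = 0x4313
+ 0xfa33 = 0x3d47
One's complement: ~0x3d47
Checksum = 0xc2b8


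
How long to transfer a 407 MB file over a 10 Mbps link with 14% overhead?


Effective throughput = 10 * (1 - 14/100) = 8.6 Mbps
File size in Mb = 407 * 8 = 3256 Mb
Time = 3256 / 8.6
Time = 378.6047 seconds


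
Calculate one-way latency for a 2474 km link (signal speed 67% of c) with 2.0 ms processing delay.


Speed = 0.67 * 3e5 km/s = 201000 km/s
Propagation delay = 2474 / 201000 = 0.0123 s = 12.3085 ms
Processing delay = 2.0 ms
Total one-way latency = 14.3085 ms


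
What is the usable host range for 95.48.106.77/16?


Network: 95.48.0.0
Broadcast: 95.48.255.255
First usable = network + 1
Last usable = broadcast - 1
Range: 95.48.0.1 to 95.48.255.254


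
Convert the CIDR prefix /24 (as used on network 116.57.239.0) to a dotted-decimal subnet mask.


/24 means 24 network bits, 8 host bits
Binary: 11111111111111111111111100000000
Mask: 255.255.255.0


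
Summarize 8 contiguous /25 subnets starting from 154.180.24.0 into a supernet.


Original prefix: /25
Number of subnets: 8 = 2^3
New prefix = 25 - 3 = 22
Supernet: 154.180.24.0/22


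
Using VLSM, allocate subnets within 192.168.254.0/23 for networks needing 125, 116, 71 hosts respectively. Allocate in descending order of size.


125 hosts -> /25 (126 usable): 192.168.254.0/25
116 hosts -> /25 (126 usable): 192.168.254.128/25
71 hosts -> /25 (126 usable): 192.168.255.0/25
Allocation: 192.168.254.0/25 (125 hosts, 126 usable); 192.168.254.128/25 (116 hosts, 126 usable); 192.168.255.0/25 (71 hosts, 126 usable)


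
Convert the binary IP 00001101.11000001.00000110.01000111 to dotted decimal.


00001101 = 13
11000001 = 193
00000110 = 6
01000111 = 71
IP: 13.193.6.71


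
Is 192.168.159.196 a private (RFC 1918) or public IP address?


RFC 1918 private ranges:
  10.0.0.0/8 (10.0.0.0 - 10.255.255.255)
  172.16.0.0/12 (172.16.0.0 - 172.31.255.255)
  192.168.0.0/16 (192.168.0.0 - 192.168.255.255)
Private (in 192.168.0.0/16)


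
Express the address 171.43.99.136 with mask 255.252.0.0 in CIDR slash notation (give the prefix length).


Binary: 11111111.11111100.00000000.00000000
Count leading 1s
Prefix: /14


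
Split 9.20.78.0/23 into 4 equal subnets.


New prefix = 23 + 2 = 25
Each subnet has 128 addresses
  9.20.78.0/25
  9.20.78.128/25
  9.20.79.0/25
  9.20.79.128/25
Subnets: 9.20.78.0/25, 9.20.78.128/25, 9.20.79.0/25, 9.20.79.128/25


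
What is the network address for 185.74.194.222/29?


IP:   10111001.01001010.11000010.11011110
Mask: 11111111.11111111.11111111.11111000
AND operation:
Net:  10111001.01001010.11000010.11011000
Network: 185.74.194.216/29


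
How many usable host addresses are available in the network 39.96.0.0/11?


Host bits = 32 - 11 = 21
Total addresses = 2^21 = 2097152
Usable = total - 2 (network and broadcast)
Usable hosts: 2097150


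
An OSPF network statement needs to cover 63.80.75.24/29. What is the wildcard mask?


Subnet mask: 255.255.255.248
Wildcard = 255.255.255.255 - subnet mask
255 - 255 = 0
255 - 255 = 0
255 - 255 = 0
255 - 248 = 7
Wildcard: 0.0.0.7


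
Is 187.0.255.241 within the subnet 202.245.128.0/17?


Subnet network: 202.245.128.0
Test IP AND mask: 187.0.128.0
No, 187.0.255.241 is not in 202.245.128.0/17


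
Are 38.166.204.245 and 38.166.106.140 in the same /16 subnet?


Mask: 255.255.0.0
38.166.204.245 AND mask = 38.166.0.0
38.166.106.140 AND mask = 38.166.0.0
Yes, same subnet (38.166.0.0)


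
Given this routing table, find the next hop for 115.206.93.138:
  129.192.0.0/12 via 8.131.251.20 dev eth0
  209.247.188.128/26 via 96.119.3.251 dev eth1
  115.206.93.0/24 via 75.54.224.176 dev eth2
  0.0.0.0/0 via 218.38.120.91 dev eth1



Longest prefix match for 115.206.93.138:
  /12 129.192.0.0: no
  /26 209.247.188.128: no
  /24 115.206.93.0: MATCH
  /0 0.0.0.0: MATCH
Selected: next-hop 75.54.224.176 via eth2 (matched /24)


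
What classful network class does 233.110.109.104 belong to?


First octet: 233
Binary: 11101001
1110xxxx -> Class D (224-239)
Class D (multicast), default mask N/A


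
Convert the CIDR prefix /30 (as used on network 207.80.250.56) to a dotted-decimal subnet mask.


/30 means 30 network bits, 2 host bits
Binary: 11111111111111111111111111111100
Mask: 255.255.255.252


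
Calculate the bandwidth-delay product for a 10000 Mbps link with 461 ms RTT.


BDP = bandwidth * RTT
= 10000 Mbps * 461 ms
= 10000 * 1e6 * 461 / 1000 bits
= 4610000000 bits
= 576250000 bytes
= 562744.1406 KB
BDP = 4610000000 bits (576250000 bytes)


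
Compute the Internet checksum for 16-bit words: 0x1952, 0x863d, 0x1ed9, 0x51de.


Sum all words (with carry folding):
+ 0x1952 = 0x1952
+ 0x863d = 0x9f8f
+ 0x1ed9 = 0xbe68
+ 0x51de = 0x1047
One's complement: ~0x1047
Checksum = 0xefb8
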